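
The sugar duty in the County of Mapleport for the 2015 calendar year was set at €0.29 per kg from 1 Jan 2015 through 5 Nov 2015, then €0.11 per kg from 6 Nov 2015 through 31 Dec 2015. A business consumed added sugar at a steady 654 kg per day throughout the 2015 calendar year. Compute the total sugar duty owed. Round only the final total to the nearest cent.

€62,633.58

1 Jan – 5 Nov 2015: 309 days × 654 kg/day = 202,086 kg at €0.29/kg → €58,604.94
6 Nov – 31 Dec 2015: 56 days × 654 kg/day = 36,624 kg at €0.11/kg → €4,028.64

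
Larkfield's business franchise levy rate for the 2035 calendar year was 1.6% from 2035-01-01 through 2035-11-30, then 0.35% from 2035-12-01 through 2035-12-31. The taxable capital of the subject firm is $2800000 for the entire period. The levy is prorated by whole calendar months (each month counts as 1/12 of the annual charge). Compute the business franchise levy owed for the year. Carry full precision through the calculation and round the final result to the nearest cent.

$41883.33

2035-01-01 to 2035-11-30: 11 months at 1.6% → $2800000 × 1.6% × 11/12 = $41066.6667
2035-12-01 to 2035-12-31: 1 month at 0.35% → $2800000 × 0.35% × 1/12 = $816.6667
Total = $41883.3333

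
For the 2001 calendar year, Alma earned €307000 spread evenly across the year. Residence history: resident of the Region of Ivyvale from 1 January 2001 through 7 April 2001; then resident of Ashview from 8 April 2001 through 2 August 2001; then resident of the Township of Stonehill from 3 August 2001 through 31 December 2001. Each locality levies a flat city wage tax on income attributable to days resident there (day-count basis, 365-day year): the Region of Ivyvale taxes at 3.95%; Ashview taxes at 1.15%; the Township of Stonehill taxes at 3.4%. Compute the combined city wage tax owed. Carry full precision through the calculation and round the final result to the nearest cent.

€8672.54

The Region of Ivyvale, 1 January – 7 April 2001: 97 days → €307000 × 3.95% × 97/365 = €3222.6589
Ashview, 8 April – 2 August 2001: 117 days → €307000 × 1.15% × 117/365 = €1131.6945
The Township of Stonehill, 3 August – 31 December 2001: 151 days → €307000 × 3.4% × 151/365 = €4318.1863
Total = €8672.5397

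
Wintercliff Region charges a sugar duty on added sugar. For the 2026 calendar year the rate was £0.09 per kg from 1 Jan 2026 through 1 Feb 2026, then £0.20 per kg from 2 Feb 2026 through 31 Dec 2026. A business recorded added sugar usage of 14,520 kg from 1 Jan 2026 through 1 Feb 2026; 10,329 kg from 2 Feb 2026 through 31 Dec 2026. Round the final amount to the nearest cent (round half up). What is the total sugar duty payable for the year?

£3372.60

1 Jan – 1 Feb 2026: 14,520 kg at £0.09/kg → £1306.80
2 Feb – 31 Dec 2026: 10,329 kg at £0.20/kg → £2065.80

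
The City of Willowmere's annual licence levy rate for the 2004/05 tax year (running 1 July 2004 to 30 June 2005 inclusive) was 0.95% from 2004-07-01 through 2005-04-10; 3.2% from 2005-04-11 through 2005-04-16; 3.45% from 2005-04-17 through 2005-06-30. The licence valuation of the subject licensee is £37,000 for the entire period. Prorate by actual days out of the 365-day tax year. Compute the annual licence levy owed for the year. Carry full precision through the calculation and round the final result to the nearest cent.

£555.25

2004-07-01 to 2005-04-10: 284 days at 0.95% → £37,000 × 0.95% × 284/365 = £273.4959
2005-04-11 to 2005-04-16: 6 days at 3.2% → £37,000 × 3.2% × 6/365 = £19.4630
2005-04-17 to 2005-06-30: 75 days at 3.45% → £37,000 × 3.45% × 75/365 = £262.2945
Total = £555.2534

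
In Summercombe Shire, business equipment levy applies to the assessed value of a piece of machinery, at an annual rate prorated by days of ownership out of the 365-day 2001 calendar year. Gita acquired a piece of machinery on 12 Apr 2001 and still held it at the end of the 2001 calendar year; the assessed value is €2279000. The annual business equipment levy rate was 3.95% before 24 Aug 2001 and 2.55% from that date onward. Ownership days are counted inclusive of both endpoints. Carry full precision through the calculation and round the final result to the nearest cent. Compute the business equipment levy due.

12 Apr – 23 Aug 2001: 134 days at 3.95% → €2279000 × 3.95% × 134/365 = €33048.6219
24 Aug – 31 Dec 2001: 130 days at 2.55% → €2279000 × 2.55% × 130/365 = €20698.3151
Total = €53746.9370

€53746.94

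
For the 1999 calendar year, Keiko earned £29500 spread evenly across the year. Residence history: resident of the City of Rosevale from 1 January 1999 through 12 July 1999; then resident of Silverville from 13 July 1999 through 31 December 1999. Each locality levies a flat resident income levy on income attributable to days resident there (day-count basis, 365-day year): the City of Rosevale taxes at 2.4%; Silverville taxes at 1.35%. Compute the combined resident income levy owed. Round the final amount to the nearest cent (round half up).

£562.04

The City of Rosevale, 1 January – 12 July 1999: 193 days → £29500 × 2.4% × 193/365 = £374.3671
Silverville, 13 July – 31 December 1999: 172 days → £29500 × 1.35% × 172/365 = £187.6685
Total = £562.0356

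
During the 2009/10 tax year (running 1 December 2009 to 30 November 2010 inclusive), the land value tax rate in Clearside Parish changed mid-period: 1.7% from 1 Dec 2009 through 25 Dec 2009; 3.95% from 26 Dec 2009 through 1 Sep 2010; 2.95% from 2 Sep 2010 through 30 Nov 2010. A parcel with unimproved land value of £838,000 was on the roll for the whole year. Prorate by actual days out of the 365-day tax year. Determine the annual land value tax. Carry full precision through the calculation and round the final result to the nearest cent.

1 Dec – 25 Dec 2009: 25 days at 1.7% → £838,000 × 1.7% × 25/365 = £975.7534
26 Dec 2009 – 1 Sep 2010: 250 days at 3.95% → £838,000 × 3.95% × 250/365 = £22,671.9178
2 Sep – 30 Nov 2010: 90 days at 2.95% → £838,000 × 2.95% × 90/365 = £6,095.5890
Total = £29,743.2603

£29,743.26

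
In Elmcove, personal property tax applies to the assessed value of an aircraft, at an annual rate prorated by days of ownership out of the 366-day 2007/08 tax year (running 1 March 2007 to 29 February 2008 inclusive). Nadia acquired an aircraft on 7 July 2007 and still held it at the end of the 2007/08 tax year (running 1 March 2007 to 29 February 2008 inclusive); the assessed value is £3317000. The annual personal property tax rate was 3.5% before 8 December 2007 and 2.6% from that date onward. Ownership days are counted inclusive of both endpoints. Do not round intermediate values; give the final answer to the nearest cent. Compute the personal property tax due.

7 July – 7 December 2007: 154 days at 3.5% → £3317000 × 3.5% × 154/366 = £48848.7158
8 December 2007 – 29 February 2008: 84 days at 2.6% → £3317000 × 2.6% × 84/366 = £19793.2459
Total = £68641.9617

£68641.96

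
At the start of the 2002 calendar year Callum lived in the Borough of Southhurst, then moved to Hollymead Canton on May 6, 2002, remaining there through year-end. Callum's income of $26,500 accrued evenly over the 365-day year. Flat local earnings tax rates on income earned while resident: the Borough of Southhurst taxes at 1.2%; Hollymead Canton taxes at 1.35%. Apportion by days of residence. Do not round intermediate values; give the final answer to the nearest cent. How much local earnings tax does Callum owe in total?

The Borough of Southhurst, January 1 – May 5, 2002: 125 days → $26,500 × 1.2% × 125/365 = $108.9041
Hollymead Canton, May 6 – December 31, 2002: 240 days → $26,500 × 1.35% × 240/365 = $235.2329
Total = $344.1370

$344.14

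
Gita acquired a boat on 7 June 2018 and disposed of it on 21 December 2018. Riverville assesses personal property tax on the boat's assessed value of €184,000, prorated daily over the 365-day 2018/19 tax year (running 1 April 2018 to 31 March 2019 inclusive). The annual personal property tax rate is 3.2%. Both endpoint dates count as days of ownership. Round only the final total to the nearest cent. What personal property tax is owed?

Days held (7 June – 21 December 2018): 198 out of 365
Tax = €184,000 × 3.2% × 198/365 = €3,194.0384

€3,194.04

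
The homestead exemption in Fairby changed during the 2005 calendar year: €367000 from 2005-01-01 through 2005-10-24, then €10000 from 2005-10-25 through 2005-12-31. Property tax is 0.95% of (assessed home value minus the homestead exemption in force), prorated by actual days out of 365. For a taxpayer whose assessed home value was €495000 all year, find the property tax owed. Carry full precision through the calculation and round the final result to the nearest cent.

€1847.84

2005-01-01 to 2005-10-24: 297 days, exemption €367000 → (€495000 − €367000) × 0.95% × 297/365 = €989.4575
2005-10-25 to 2005-12-31: 68 days, exemption €10000 → (€495000 − €10000) × 0.95% × 68/365 = €858.3836
Total = €1847.8411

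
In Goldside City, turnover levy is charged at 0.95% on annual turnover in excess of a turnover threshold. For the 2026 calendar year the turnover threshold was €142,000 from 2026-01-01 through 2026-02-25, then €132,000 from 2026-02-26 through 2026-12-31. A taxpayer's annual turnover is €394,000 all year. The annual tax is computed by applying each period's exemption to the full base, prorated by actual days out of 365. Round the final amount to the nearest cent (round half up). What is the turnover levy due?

2026-01-01 to 2026-02-25: 56 days, exemption €142,000 → (€394,000 − €142,000) × 0.95% × 56/365 = €367.2986
2026-02-26 to 2026-12-31: 309 days, exemption €132,000 → (€394,000 − €132,000) × 0.95% × 309/365 = €2,107.1260
Total = €2,474.4247

€2,474.42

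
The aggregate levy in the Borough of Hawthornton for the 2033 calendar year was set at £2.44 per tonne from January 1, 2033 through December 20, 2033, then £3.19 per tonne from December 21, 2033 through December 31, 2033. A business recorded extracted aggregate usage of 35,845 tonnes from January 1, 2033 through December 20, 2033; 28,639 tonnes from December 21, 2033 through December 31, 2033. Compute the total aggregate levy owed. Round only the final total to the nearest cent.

£178,820.21

January 1 – December 20, 2033: 35,845 tonnes at £2.44/tonne → £87,461.80
December 21 – December 31, 2033: 28,639 tonnes at £3.19/tonne → £91,358.41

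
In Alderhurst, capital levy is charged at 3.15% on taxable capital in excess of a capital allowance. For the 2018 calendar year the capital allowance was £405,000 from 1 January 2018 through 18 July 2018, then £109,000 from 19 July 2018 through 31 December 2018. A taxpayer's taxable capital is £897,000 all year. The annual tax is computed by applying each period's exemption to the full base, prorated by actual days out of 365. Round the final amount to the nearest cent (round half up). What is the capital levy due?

£19,738.50

1 January – 18 July 2018: 199 days, exemption £405,000 → (£897,000 − £405,000) × 3.15% × 199/365 = £8,449.5945
19 July – 31 December 2018: 166 days, exemption £109,000 → (£897,000 − £109,000) × 3.15% × 166/365 = £11,288.9096
Total = £19,738.5041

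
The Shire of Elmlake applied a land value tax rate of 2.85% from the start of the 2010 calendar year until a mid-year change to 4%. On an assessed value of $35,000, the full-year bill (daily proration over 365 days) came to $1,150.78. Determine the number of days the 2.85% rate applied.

Let d = days at the first rate; then 365 − d days at the second rate.
$35,000 × [2.85%·d + 4%·(365−d)] / 365 = $1,150.78
Solving gives d = 226, so the new rate took effect on 15 Aug 2010.

226 days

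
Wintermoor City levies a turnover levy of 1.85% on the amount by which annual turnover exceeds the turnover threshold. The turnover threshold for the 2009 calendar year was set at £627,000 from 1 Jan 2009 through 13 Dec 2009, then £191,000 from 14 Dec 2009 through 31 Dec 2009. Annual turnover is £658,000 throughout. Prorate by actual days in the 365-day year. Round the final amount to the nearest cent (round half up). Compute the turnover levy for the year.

£971.28

1 Jan – 13 Dec 2009: 347 days, exemption £627,000 → (£658,000 − £627,000) × 1.85% × 347/365 = £545.2178
14 Dec – 31 Dec 2009: 18 days, exemption £191,000 → (£658,000 − £191,000) × 1.85% × 18/365 = £426.0575
Total = £971.2753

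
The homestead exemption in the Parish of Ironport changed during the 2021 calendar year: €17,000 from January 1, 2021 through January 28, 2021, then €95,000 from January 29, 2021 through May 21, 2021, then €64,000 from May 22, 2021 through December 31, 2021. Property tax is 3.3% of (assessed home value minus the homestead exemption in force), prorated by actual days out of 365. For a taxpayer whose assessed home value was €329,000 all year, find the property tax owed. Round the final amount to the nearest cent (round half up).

€8,547.27

January 1 – January 28, 2021: 28 days, exemption €17,000 → (€329,000 − €17,000) × 3.3% × 28/365 = €789.8301
January 29 – May 21, 2021: 113 days, exemption €95,000 → (€329,000 − €95,000) × 3.3% × 113/365 = €2,390.6466
May 22 – December 31, 2021: 224 days, exemption €64,000 → (€329,000 − €64,000) × 3.3% × 224/365 = €5,366.7945
Total = €8,547.2712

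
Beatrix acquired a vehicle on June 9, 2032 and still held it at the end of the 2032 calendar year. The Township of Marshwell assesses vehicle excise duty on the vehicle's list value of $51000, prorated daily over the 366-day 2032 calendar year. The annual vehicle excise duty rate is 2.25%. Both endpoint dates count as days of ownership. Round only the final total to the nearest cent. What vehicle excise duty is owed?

Days held (June 9 – December 31, 2032): 206 out of 366
Tax = $51000 × 2.25% × 206/366 = $645.8607

$645.86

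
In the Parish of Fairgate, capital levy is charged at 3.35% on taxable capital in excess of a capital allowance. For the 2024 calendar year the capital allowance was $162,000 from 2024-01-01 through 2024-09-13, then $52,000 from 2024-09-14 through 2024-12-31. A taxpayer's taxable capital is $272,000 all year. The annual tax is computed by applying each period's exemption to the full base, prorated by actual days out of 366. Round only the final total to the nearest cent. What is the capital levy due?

2024-01-01 to 2024-09-13: 257 days, exemption $162,000 → ($272,000 − $162,000) × 3.35% × 257/366 = $2,587.5546
2024-09-14 to 2024-12-31: 109 days, exemption $52,000 → ($272,000 − $52,000) × 3.35% × 109/366 = $2,194.8907
Total = $4,782.4454

$4,782.45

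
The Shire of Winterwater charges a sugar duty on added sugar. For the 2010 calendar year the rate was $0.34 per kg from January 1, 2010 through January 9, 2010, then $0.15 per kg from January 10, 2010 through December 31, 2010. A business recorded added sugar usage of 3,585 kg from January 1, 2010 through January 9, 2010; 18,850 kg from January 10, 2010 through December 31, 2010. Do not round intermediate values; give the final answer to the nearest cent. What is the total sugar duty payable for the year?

January 1 – January 9, 2010: 3,585 kg at $0.34/kg → $1,218.90
January 10 – December 31, 2010: 18,850 kg at $0.15/kg → $2,827.50

$4,046.40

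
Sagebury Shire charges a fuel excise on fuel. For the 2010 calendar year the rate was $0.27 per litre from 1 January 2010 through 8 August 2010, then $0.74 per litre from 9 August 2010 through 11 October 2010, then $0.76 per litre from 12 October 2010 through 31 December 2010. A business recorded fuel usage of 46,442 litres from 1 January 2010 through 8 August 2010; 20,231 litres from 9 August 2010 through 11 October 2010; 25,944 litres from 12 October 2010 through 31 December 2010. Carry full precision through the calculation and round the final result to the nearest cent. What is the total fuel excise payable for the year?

$47,227.72

1 January – 8 August 2010: 46,442 litres at $0.27/litre → $12,539.34
9 August – 11 October 2010: 20,231 litres at $0.74/litre → $14,970.94
12 October – 31 December 2010: 25,944 litres at $0.76/litre → $19,717.44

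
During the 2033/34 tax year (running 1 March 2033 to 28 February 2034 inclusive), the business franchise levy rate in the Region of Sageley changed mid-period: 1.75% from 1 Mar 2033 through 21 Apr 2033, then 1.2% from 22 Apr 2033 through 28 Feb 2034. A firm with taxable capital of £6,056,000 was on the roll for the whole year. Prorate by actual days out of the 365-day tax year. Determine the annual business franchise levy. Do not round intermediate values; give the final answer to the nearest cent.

1 Mar – 21 Apr 2033: 52 days at 1.75% → £6,056,000 × 1.75% × 52/365 = £15,098.5205
22 Apr 2033 – 28 Feb 2034: 313 days at 1.2% → £6,056,000 × 1.2% × 313/365 = £62,318.7288
Total = £77,417.2493

£77,417.25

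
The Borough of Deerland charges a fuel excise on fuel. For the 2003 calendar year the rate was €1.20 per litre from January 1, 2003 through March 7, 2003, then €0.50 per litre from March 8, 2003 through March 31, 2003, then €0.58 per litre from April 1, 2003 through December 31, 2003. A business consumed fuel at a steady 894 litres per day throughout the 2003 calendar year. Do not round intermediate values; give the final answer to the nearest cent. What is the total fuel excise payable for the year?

January 1 – March 7, 2003: 66 days × 894 litres/day = 59,004 litres at €1.20/litre → €70,804.80
March 8 – March 31, 2003: 24 days × 894 litres/day = 21,456 litres at €0.50/litre → €10,728.00
April 1 – December 31, 2003: 275 days × 894 litres/day = 245,850 litres at €0.58/litre → €142,593.00

€224,125.80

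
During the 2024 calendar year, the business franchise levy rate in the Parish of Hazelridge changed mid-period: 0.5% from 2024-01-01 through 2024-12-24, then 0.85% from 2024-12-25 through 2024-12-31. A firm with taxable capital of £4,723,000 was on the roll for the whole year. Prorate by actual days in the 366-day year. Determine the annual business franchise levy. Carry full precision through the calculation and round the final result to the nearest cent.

2024-01-01 to 2024-12-24: 359 days at 0.5% → £4,723,000 × 0.5% × 359/366 = £23,163.3470
2024-12-25 to 2024-12-31: 7 days at 0.85% → £4,723,000 × 0.85% × 7/366 = £767.8101
Total = £23,931.1571

£23,931.16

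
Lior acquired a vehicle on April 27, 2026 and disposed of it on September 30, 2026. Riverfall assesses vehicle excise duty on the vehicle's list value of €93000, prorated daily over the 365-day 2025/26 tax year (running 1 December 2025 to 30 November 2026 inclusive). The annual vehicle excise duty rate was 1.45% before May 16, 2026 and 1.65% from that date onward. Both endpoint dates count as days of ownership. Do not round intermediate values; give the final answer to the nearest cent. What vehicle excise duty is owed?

April 27 – May 15, 2026: 19 days at 1.45% → €93000 × 1.45% × 19/365 = €70.1959
May 16 – September 30, 2026: 138 days at 1.65% → €93000 × 1.65% × 138/365 = €580.1671
Total = €650.3630

€650.36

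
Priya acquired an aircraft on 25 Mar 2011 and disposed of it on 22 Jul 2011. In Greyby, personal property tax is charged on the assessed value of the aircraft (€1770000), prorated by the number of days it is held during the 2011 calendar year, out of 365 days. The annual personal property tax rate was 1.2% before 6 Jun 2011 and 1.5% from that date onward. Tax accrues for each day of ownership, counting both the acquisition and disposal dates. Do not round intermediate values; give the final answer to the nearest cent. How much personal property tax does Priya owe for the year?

25 Mar – 5 Jun 2011: 73 days at 1.2% → €1770000 × 1.2% × 73/365 = €4248.0000
6 Jun – 22 Jul 2011: 47 days at 1.5% → €1770000 × 1.5% × 47/365 = €3418.7671
Total = €7666.7671

€7666.77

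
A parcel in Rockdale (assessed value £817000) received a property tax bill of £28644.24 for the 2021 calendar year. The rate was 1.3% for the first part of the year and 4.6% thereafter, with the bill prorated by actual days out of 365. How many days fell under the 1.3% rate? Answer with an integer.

121 days

Let d = days at the first rate; then 365 − d days at the second rate.
£817000 × [1.3%·d + 4.6%·(365−d)] / 365 = £28644.24
Solving gives d = 121, so the new rate took effect on May 2, 2021.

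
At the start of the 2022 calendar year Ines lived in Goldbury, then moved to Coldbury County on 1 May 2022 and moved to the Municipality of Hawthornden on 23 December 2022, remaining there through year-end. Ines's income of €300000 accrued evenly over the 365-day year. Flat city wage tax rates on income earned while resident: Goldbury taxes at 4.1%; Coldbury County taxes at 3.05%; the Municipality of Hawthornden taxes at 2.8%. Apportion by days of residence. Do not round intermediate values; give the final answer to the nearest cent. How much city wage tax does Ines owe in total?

€10167.12

Goldbury, 1 January – 30 April 2022: 120 days → €300000 × 4.1% × 120/365 = €4043.8356
Coldbury County, 1 May – 22 December 2022: 236 days → €300000 × 3.05% × 236/365 = €5916.1644
The Municipality of Hawthornden, 23 December – 31 December 2022: 9 days → €300000 × 2.8% × 9/365 = €207.1233
Total = €10167.1233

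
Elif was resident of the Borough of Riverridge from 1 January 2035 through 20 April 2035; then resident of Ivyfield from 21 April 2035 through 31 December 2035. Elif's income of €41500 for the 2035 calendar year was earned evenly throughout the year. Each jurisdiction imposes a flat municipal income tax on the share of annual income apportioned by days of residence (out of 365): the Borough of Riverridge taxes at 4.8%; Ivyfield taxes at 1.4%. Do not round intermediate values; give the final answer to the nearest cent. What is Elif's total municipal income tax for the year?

The Borough of Riverridge, 1 January – 20 April 2035: 110 days → €41500 × 4.8% × 110/365 = €600.3288
Ivyfield, 21 April – 31 December 2035: 255 days → €41500 × 1.4% × 255/365 = €405.9041
Total = €1006.2329

€1006.23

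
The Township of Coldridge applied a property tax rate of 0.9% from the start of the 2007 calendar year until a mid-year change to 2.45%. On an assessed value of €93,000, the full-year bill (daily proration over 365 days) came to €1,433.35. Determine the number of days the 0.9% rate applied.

Let d = days at the first rate; then 365 − d days at the second rate.
€93,000 × [0.9%·d + 2.45%·(365−d)] / 365 = €1,433.35
Solving gives d = 214, so the new rate took effect on August 3, 2007.

214 days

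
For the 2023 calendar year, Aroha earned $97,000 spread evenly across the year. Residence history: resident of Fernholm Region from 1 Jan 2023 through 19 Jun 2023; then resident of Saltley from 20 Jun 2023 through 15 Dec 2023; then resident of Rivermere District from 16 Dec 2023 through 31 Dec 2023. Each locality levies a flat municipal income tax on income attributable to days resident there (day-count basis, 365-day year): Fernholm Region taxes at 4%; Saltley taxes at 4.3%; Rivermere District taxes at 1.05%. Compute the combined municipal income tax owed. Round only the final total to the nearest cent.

Fernholm Region, 1 Jan – 19 Jun 2023: 170 days → $97,000 × 4% × 170/365 = $1,807.1233
Saltley, 20 Jun – 15 Dec 2023: 179 days → $97,000 × 4.3% × 179/365 = $2,045.5041
Rivermere District, 16 Dec – 31 Dec 2023: 16 days → $97,000 × 1.05% × 16/365 = $44.6466
Total = $3,897.2740

$3,897.27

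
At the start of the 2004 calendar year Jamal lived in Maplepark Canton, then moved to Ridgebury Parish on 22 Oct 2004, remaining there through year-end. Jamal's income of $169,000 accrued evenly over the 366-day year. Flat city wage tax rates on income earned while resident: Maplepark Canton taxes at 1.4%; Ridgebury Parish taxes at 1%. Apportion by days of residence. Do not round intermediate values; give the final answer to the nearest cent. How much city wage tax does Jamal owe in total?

Maplepark Canton, 1 Jan – 21 Oct 2004: 295 days → $169,000 × 1.4% × 295/366 = $1,907.0219
Ridgebury Parish, 22 Oct – 31 Dec 2004: 71 days → $169,000 × 1% × 71/366 = $327.8415
Total = $2,234.8634

$2,234.86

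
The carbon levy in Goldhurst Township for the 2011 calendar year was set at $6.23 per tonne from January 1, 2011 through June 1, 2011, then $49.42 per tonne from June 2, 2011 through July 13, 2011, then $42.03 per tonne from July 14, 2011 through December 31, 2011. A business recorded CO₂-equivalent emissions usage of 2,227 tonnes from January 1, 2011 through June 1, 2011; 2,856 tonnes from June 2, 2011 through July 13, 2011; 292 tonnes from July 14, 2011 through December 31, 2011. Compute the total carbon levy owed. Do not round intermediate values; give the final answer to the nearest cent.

January 1 – June 1, 2011: 2,227 tonnes at $6.23/tonne → $13,874.21
June 2 – July 13, 2011: 2,856 tonnes at $49.42/tonne → $141,143.52
July 14 – December 31, 2011: 292 tonnes at $42.03/tonne → $12,272.76

$167,290.49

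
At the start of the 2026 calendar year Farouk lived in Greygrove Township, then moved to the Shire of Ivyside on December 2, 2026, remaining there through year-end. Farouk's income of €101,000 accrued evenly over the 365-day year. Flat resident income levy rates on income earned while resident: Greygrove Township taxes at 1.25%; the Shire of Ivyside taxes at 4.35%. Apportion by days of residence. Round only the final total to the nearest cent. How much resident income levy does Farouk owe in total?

Greygrove Township, January 1 – December 1, 2026: 335 days → €101,000 × 1.25% × 335/365 = €1,158.7329
The Shire of Ivyside, December 2 – December 31, 2026: 30 days → €101,000 × 4.35% × 30/365 = €361.1096
Total = €1,519.8425

€1,519.84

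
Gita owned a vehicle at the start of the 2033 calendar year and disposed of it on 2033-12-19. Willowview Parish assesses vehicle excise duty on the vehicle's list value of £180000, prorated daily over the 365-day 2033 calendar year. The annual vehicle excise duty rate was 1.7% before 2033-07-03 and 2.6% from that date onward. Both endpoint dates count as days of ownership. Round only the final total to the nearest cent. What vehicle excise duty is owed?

£3713.92

2033-01-01 to 2033-07-02: 183 days at 1.7% → £180000 × 1.7% × 183/365 = £1534.1918
2033-07-03 to 2033-12-19: 170 days at 2.6% → £180000 × 2.6% × 170/365 = £2179.7260
Total = £3713.9178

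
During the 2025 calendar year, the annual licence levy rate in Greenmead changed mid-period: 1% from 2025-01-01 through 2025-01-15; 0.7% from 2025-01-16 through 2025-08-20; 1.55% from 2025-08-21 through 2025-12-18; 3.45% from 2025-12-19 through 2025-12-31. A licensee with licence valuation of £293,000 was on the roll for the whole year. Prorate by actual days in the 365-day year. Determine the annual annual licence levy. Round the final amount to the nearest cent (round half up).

2025-01-01 to 2025-01-15: 15 days at 1% → £293,000 × 1% × 15/365 = £120.4110
2025-01-16 to 2025-08-20: 217 days at 0.7% → £293,000 × 0.7% × 217/365 = £1,219.3616
2025-08-21 to 2025-12-18: 120 days at 1.55% → £293,000 × 1.55% × 120/365 = £1,493.0959
2025-12-19 to 2025-12-31: 13 days at 3.45% → £293,000 × 3.45% × 13/365 = £360.0288
Total = £3,192.8973

£3,192.90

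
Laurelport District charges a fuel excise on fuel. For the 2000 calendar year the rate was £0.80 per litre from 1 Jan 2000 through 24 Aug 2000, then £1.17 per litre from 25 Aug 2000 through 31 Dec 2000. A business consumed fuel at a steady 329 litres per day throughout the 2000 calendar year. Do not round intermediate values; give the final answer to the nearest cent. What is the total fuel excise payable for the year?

£112034.37

1 Jan – 24 Aug 2000: 237 days × 329 litres/day = 77,973 litres at £0.80/litre → £62378.40
25 Aug – 31 Dec 2000: 129 days × 329 litres/day = 42,441 litres at £1.17/litre → £49655.97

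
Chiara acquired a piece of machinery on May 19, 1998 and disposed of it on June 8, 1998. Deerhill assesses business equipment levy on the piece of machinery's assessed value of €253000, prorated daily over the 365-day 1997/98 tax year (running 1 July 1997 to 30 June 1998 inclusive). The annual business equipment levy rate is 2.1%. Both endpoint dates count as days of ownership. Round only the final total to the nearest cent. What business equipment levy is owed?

€305.68

Days held (May 19 – June 8, 1998): 21 out of 365
Tax = €253000 × 2.1% × 21/365 = €305.6795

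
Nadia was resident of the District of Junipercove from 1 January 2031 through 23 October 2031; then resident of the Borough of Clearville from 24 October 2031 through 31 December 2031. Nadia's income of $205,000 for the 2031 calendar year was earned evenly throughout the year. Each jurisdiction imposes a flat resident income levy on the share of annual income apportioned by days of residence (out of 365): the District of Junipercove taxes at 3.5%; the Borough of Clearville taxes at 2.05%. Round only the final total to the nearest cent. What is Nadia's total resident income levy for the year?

The District of Junipercove, 1 January – 23 October 2031: 296 days → $205,000 × 3.5% × 296/365 = $5,818.6301
The Borough of Clearville, 24 October – 31 December 2031: 69 days → $205,000 × 2.05% × 69/365 = $794.4452
Total = $6,613.0753

$6,613.08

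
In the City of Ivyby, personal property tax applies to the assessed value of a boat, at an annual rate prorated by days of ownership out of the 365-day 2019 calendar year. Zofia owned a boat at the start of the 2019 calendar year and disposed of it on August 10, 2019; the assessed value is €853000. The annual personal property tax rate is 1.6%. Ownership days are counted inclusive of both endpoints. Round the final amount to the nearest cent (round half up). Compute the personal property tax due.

€8300.98

Days held (January 1 – August 10, 2019): 222 out of 365
Tax = €853000 × 1.6% × 222/365 = €8300.9753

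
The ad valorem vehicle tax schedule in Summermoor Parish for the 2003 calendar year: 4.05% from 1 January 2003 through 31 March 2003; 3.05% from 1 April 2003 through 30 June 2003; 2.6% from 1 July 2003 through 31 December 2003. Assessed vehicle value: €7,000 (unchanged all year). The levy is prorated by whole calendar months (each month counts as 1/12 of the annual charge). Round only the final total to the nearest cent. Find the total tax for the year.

€215.25

1 January – 31 March 2003: 3 months at 4.05% → €7,000 × 4.05% × 3/12 = €70.8750
1 April – 30 June 2003: 3 months at 3.05% → €7,000 × 3.05% × 3/12 = €53.3750
1 July – 31 December 2003: 6 months at 2.6% → €7,000 × 2.6% × 6/12 = €91.0000
Total = €215.2500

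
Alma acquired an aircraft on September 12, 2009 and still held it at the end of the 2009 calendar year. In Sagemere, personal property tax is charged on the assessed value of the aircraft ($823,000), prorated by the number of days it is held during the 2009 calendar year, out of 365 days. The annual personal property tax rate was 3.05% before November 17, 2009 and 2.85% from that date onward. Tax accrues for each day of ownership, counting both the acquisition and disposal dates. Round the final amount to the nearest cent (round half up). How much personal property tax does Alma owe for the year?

$7,430.68

September 12 – November 16, 2009: 66 days at 3.05% → $823,000 × 3.05% × 66/365 = $4,538.9014
November 17 – December 31, 2009: 45 days at 2.85% → $823,000 × 2.85% × 45/365 = $2,891.7740
Total = $7,430.6753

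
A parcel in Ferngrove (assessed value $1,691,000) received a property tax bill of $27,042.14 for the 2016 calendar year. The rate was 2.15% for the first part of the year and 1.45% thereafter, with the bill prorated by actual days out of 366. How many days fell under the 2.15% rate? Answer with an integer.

Let d = days at the first rate; then 366 − d days at the second rate.
$1,691,000 × [2.15%·d + 1.45%·(366−d)] / 366 = $27,042.14
Solving gives d = 78, so the new rate took effect on March 19, 2016.

78 days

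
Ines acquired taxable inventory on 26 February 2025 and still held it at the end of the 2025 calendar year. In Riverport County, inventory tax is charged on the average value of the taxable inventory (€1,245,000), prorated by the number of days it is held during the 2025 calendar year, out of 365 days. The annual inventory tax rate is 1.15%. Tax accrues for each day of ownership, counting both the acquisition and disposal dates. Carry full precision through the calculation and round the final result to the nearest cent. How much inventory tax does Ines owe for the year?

€12,120.84

Days held (26 February – 31 December 2025): 309 out of 365
Tax = €1,245,000 × 1.15% × 309/365 = €12,120.8425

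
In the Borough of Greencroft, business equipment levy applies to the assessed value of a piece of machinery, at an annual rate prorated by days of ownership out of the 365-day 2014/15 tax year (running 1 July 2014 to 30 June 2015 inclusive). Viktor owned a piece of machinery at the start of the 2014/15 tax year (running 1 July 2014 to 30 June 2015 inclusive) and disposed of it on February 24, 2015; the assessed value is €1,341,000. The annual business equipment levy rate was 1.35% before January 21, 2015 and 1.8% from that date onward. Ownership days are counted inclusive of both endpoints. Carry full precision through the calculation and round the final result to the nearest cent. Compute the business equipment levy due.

€12,432.72

July 1, 2014 – January 20, 2015: 204 days at 1.35% → €1,341,000 × 1.35% × 204/365 = €10,118.1205
January 21 – February 24, 2015: 35 days at 1.8% → €1,341,000 × 1.8% × 35/365 = €2,314.6027
Total = €12,432.7233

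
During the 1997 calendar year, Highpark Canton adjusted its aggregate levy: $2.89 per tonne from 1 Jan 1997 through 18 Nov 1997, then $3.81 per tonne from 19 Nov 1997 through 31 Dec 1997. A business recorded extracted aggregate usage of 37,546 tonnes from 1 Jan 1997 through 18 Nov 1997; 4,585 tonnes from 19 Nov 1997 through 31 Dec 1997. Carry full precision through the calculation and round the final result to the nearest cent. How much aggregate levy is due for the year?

1 Jan – 18 Nov 1997: 37,546 tonnes at $2.89/tonne → $108,507.94
19 Nov – 31 Dec 1997: 4,585 tonnes at $3.81/tonne → $17,468.85

$125,976.79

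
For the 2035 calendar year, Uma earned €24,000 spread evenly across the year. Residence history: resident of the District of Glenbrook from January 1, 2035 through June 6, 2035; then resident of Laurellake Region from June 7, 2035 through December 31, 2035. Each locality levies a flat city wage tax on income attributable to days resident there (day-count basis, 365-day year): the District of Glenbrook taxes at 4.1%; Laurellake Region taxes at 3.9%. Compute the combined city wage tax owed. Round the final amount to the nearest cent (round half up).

The District of Glenbrook, January 1 – June 6, 2035: 157 days → €24,000 × 4.1% × 157/365 = €423.2548
Laurellake Region, June 7 – December 31, 2035: 208 days → €24,000 × 3.9% × 208/365 = €533.3918
Total = €956.6466

€956.65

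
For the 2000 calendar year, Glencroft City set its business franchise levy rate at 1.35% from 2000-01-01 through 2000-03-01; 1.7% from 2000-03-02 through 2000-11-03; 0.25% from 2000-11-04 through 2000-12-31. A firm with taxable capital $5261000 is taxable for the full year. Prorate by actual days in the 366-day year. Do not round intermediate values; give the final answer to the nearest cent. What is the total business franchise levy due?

$74279.28

2000-01-01 to 2000-03-01: 61 days at 1.35% → $5261000 × 1.35% × 61/366 = $11837.2500
2000-03-02 to 2000-11-03: 247 days at 1.7% → $5261000 × 1.7% × 247/366 = $60357.7568
2000-11-04 to 2000-12-31: 58 days at 0.25% → $5261000 × 0.25% × 58/366 = $2084.2760
Total = $74279.2828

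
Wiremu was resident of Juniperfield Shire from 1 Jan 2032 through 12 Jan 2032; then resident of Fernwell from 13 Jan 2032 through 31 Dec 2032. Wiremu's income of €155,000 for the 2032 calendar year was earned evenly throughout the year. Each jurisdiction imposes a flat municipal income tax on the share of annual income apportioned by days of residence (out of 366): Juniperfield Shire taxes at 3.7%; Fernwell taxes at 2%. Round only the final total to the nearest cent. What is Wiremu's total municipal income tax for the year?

€3,186.39

Juniperfield Shire, 1 Jan – 12 Jan 2032: 12 days → €155,000 × 3.7% × 12/366 = €188.0328
Fernwell, 13 Jan – 31 Dec 2032: 354 days → €155,000 × 2% × 354/366 = €2,998.3607
Total = €3,186.3934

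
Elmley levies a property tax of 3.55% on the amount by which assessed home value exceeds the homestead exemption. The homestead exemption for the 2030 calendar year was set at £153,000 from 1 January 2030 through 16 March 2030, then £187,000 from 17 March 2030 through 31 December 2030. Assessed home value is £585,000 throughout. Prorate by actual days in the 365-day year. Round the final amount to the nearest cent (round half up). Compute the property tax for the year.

£14,377.01

1 January – 16 March 2030: 75 days, exemption £153,000 → (£585,000 − £153,000) × 3.55% × 75/365 = £3,151.2329
17 March – 31 December 2030: 290 days, exemption £187,000 → (£585,000 − £187,000) × 3.55% × 290/365 = £11,225.7808
Total = £14,377.0137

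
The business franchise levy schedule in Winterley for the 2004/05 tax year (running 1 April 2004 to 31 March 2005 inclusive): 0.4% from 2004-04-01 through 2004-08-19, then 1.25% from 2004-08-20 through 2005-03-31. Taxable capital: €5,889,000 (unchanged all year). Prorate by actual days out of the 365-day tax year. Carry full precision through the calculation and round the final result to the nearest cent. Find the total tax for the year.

2004-04-01 to 2004-08-19: 141 days at 0.4% → €5,889,000 × 0.4% × 141/365 = €9,099.7151
2004-08-20 to 2005-03-31: 224 days at 1.25% → €5,889,000 × 1.25% × 224/365 = €45,175.8904
Total = €54,275.6055

€54,275.61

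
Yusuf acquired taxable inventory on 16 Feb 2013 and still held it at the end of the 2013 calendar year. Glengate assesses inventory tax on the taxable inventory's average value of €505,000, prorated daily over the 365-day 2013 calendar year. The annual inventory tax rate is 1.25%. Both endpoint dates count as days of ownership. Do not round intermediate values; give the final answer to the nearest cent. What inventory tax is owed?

Days held (16 Feb – 31 Dec 2013): 319 out of 365
Tax = €505,000 × 1.25% × 319/365 = €5,516.9521

€5,516.95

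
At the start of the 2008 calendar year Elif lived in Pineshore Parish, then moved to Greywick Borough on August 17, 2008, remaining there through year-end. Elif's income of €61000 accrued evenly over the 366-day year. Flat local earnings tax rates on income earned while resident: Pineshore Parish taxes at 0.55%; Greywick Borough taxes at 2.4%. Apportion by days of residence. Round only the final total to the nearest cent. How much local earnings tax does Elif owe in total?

Pineshore Parish, January 1 – August 16, 2008: 229 days → €61000 × 0.55% × 229/366 = €209.9167
Greywick Borough, August 17 – December 31, 2008: 137 days → €61000 × 2.4% × 137/366 = €548.0000
Total = €757.9167

€757.92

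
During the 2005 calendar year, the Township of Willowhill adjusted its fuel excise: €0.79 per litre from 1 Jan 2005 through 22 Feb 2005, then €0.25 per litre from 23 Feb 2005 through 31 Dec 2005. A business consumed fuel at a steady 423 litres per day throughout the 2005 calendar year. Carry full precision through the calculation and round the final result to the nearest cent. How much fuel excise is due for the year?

1 Jan – 22 Feb 2005: 53 days × 423 litres/day = 22,419 litres at €0.79/litre → €17711.01
23 Feb – 31 Dec 2005: 312 days × 423 litres/day = 131,976 litres at €0.25/litre → €32994.00

€50705.01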